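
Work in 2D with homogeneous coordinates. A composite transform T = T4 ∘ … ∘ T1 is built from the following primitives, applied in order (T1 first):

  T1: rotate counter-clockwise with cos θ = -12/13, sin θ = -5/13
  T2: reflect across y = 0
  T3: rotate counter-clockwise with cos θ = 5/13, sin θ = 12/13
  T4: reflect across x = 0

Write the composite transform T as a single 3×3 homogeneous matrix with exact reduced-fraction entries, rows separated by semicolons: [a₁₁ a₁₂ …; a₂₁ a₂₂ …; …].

T1 = [-12/13 5/13 0; -5/13 -12/13 0; 0 0 1]
T2·T1 = [-12/13 5/13 0; 5/13 12/13 0; 0 0 1]
T3·…·T1 = [-120/169 -119/169 0; -119/169 120/169 0; 0 0 1]
T4·…·T1 = [120/169 119/169 0; -119/169 120/169 0; 0 0 1]

T = [120/169 119/169 0; -119/169 120/169 0; 0 0 1]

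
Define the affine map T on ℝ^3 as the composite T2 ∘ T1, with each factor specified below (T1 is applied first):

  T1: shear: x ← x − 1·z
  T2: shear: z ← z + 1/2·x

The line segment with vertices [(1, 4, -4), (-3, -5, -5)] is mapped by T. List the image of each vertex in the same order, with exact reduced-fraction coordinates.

image vertices: (5, 4, -3/2), (2, -5, -4)

T1 shear: x ← x − 1·z: (1, 4, -4) → (5, 4, -4); (-3, -5, -5) → (2, -5, -5)
T2 shear: z ← z + 1/2·x: (5, 4, -4) → (5, 4, -3/2); (2, -5, -5) → (2, -5, -4)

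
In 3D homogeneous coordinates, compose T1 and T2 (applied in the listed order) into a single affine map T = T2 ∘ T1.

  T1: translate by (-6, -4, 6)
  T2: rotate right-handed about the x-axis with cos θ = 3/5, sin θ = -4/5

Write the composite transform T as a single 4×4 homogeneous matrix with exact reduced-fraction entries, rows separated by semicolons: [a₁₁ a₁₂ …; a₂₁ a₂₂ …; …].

T1 = [1 0 0 -6; 0 1 0 -4; 0 0 1 6; 0 0 0 1]
T2·T1 = [1 0 0 -6; 0 3/5 4/5 12/5; 0 -4/5 3/5 34/5; 0 0 0 1]

T = [1 0 0 -6; 0 3/5 4/5 12/5; 0 -4/5 3/5 34/5; 0 0 0 1]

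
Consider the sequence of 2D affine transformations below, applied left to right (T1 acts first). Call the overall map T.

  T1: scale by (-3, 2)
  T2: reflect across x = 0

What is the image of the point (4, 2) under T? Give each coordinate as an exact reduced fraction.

T(p) = (12, 4)

T1 scale by (-3, 2): (4, 2) → (-12, 4)
T2 reflect across x = 0: (-12, 4) → (12, 4)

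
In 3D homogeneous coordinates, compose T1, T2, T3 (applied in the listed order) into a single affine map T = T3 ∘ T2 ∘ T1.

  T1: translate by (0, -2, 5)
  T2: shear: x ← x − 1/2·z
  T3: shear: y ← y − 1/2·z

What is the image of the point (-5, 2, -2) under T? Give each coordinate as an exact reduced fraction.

T1 translate by (0, -2, 5): (-5, 2, -2) → (-5, 0, 3)
T2 shear: x ← x − 1/2·z: (-5, 0, 3) → (-13/2, 0, 3)
T3 shear: y ← y − 1/2·z: (-13/2, 0, 3) → (-13/2, -3/2, 3)

T(p) = (-13/2, -3/2, 3)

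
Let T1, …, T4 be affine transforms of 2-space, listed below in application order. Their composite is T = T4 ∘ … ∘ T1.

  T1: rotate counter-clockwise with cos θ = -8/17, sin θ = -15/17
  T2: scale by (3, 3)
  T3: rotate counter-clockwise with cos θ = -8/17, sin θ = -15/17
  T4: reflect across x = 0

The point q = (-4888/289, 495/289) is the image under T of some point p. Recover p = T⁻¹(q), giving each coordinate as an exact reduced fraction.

p = (-8/3, -5)

T1 = [-8/17 15/17 0; -15/17 -8/17 0; 0 0 1]
T2·T1 = [-24/17 45/17 0; -45/17 -24/17 0; 0 0 1]
T3·…·T1 = [-483/289 -720/289 0; 720/289 -483/289 0; 0 0 1]
T4·…·T1 = [483/289 720/289 0; 720/289 -483/289 0; 0 0 1]
det M = -9; M⁻¹ = [161/867 80/289 0; 80/289 -161/867 0; 0 0 1]
M⁻¹ · (-4888/289, 495/289)ᵀ = (-8/3, -5)ᵀ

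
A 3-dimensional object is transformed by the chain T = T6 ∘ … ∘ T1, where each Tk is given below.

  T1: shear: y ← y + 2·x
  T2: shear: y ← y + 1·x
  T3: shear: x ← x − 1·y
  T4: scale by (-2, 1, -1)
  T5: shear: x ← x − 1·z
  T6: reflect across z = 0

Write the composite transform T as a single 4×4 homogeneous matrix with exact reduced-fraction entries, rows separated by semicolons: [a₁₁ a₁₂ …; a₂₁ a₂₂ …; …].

T = [4 2 1 0; 3 1 0 0; 0 0 1 0; 0 0 0 1]

T1 = [1 0 0 0; 2 1 0 0; 0 0 1 0; 0 0 0 1]
T2·T1 = [1 0 0 0; 3 1 0 0; 0 0 1 0; 0 0 0 1]
T3·…·T1 = [-2 -1 0 0; 3 1 0 0; 0 0 1 0; 0 0 0 1]
T4·…·T1 = [4 2 0 0; 3 1 0 0; 0 0 -1 0; 0 0 0 1]
T5·…·T1 = [4 2 1 0; 3 1 0 0; 0 0 -1 0; 0 0 0 1]
T6·…·T1 = [4 2 1 0; 3 1 0 0; 0 0 1 0; 0 0 0 1]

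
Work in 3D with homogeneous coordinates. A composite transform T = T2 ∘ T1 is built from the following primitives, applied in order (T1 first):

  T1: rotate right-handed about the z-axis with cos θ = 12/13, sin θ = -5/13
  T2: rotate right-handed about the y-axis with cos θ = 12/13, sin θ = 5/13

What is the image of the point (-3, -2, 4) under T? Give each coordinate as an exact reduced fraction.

T(p) = (-292/169, -9/13, 854/169)

T1 rotate right-handed about the z-axis with cos θ = 12/13, sin θ = -5/13: (-3, -2, 4) → (-46/13, -9/13, 4)
T2 rotate right-handed about the y-axis with cos θ = 12/13, sin θ = 5/13: (-46/13, -9/13, 4) → (-292/169, -9/13, 854/169)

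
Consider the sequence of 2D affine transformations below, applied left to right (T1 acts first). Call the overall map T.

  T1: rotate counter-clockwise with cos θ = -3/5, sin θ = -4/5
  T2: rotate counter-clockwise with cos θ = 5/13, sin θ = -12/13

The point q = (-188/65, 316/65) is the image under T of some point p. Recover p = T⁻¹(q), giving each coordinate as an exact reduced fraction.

p = (4, -4)

T1 = [-3/5 4/5 0; -4/5 -3/5 0; 0 0 1]
T2·T1 = [-63/65 -16/65 0; 16/65 -63/65 0; 0 0 1]
det M = 1; M⁻¹ = [-63/65 16/65 0; -16/65 -63/65 0; 0 0 1]
M⁻¹ · (-188/65, 316/65)ᵀ = (4, -4)ᵀ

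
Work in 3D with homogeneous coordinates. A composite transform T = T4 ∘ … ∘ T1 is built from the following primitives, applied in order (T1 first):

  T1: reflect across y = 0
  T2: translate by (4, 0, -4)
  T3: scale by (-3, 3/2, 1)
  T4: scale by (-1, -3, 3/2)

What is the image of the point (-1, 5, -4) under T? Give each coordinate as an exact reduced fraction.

T(p) = (9, 45/2, -12)

T1 reflect across y = 0: (-1, 5, -4) → (-1, -5, -4)
T2 translate by (4, 0, -4): (-1, -5, -4) → (3, -5, -8)
T3 scale by (-3, 3/2, 1): (3, -5, -8) → (-9, -15/2, -8)
T4 scale by (-1, -3, 3/2): (-9, -15/2, -8) → (9, 45/2, -12)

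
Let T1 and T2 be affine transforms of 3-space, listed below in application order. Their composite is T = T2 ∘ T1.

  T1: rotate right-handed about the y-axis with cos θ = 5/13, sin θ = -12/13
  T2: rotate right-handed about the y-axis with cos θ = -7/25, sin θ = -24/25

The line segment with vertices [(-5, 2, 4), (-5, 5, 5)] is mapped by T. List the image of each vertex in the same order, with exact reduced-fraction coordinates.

image vertices: (1471/325, 2, -1472/325), (287/65, 5, -359/65)

T1 rotate right-handed about the y-axis with cos θ = 5/13, sin θ = -12/13: (-5, 2, 4) → (-73/13, 2, -40/13); (-5, 5, 5) → (-85/13, 5, -35/13)
T2 rotate right-handed about the y-axis with cos θ = -7/25, sin θ = -24/25: (-73/13, 2, -40/13) → (1471/325, 2, -1472/325); (-85/13, 5, -35/13) → (287/65, 5, -359/65)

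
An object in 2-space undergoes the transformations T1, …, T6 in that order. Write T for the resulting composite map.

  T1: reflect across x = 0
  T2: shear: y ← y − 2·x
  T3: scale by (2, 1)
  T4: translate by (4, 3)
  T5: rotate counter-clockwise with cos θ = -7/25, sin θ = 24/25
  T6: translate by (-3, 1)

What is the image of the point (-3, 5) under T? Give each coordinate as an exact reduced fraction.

T(p) = (-193/25, 251/25)

T1 reflect across x = 0: (-3, 5) → (3, 5)
T2 shear: y ← y − 2·x: (3, 5) → (3, -1)
T3 scale by (2, 1): (3, -1) → (6, -1)
T4 translate by (4, 3): (6, -1) → (10, 2)
T5 rotate counter-clockwise with cos θ = -7/25, sin θ = 24/25: (10, 2) → (-118/25, 226/25)
T6 translate by (-3, 1): (-118/25, 226/25) → (-193/25, 251/25)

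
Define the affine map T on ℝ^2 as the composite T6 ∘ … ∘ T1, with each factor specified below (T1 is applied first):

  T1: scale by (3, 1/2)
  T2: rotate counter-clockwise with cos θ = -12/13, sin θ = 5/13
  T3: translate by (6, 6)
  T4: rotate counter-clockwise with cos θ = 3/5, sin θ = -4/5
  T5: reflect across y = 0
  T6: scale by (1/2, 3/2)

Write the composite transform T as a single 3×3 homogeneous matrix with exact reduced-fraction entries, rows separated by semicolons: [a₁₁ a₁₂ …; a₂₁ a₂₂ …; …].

T = [-24/65 -63/260 21/5; -567/130 12/65 9/5; 0 0 1]

T1 = [3 0 0; 0 1/2 0; 0 0 1]
T2·T1 = [-36/13 -5/26 0; 15/13 -6/13 0; 0 0 1]
T3·…·T1 = [-36/13 -5/26 6; 15/13 -6/13 6; 0 0 1]
T4·…·T1 = [-48/65 -63/130 42/5; 189/65 -8/65 -6/5; 0 0 1]
T5·…·T1 = [-48/65 -63/130 42/5; -189/65 8/65 6/5; 0 0 1]
T6·…·T1 = [-24/65 -63/260 21/5; -567/130 12/65 9/5; 0 0 1]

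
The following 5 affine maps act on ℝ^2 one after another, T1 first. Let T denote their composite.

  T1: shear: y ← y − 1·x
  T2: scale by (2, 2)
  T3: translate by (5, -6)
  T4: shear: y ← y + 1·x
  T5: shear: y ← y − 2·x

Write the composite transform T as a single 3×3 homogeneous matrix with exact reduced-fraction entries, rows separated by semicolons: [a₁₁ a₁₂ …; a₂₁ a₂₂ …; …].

T1 = [1 0 0; -1 1 0; 0 0 1]
T2·T1 = [2 0 0; -2 2 0; 0 0 1]
T3·…·T1 = [2 0 5; -2 2 -6; 0 0 1]
T4·…·T1 = [2 0 5; 0 2 -1; 0 0 1]
T5·…·T1 = [2 0 5; -4 2 -11; 0 0 1]

T = [2 0 5; -4 2 -11; 0 0 1]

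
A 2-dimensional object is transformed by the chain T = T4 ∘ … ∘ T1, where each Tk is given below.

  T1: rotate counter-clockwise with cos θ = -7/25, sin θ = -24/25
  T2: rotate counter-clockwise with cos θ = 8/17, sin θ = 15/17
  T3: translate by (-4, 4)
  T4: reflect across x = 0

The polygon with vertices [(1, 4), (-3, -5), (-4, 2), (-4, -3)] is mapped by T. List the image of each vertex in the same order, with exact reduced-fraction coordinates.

image vertices: (208/425, 2619/425), (241/25, 63/25), (2322/425, 3496/425), (3807/425, 1976/425)

T1 rotate counter-clockwise with cos θ = -7/25, sin θ = -24/25: (1, 4) → (89/25, -52/25); (-3, -5) → (-99/25, 107/25); (-4, 2) → (76/25, 82/25); (-4, -3) → (-44/25, 117/25)
T2 rotate counter-clockwise with cos θ = 8/17, sin θ = 15/17: (89/25, -52/25) → (1492/425, 919/425); (-99/25, 107/25) → (-141/25, -37/25); (76/25, 82/25) → (-622/425, 1796/425); (-44/25, 117/25) → (-2107/425, 276/425)
T3 translate by (-4, 4): (1492/425, 919/425) → (-208/425, 2619/425); (-141/25, -37/25) → (-241/25, 63/25); (-622/425, 1796/425) → (-2322/425, 3496/425); (-2107/425, 276/425) → (-3807/425, 1976/425)
T4 reflect across x = 0: (-208/425, 2619/425) → (208/425, 2619/425); (-241/25, 63/25) → (241/25, 63/25); (-2322/425, 3496/425) → (2322/425, 3496/425); (-3807/425, 1976/425) → (3807/425, 1976/425)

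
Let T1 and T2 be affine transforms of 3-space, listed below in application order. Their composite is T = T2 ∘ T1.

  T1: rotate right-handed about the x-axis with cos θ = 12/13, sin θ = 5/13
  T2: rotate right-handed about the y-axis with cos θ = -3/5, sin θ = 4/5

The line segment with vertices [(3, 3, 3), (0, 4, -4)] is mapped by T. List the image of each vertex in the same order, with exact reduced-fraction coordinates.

T1 rotate right-handed about the x-axis with cos θ = 12/13, sin θ = 5/13: (3, 3, 3) → (3, 21/13, 51/13); (0, 4, -4) → (0, 68/13, -28/13)
T2 rotate right-handed about the y-axis with cos θ = -3/5, sin θ = 4/5: (3, 21/13, 51/13) → (87/65, 21/13, -309/65); (0, 68/13, -28/13) → (-112/65, 68/13, 84/65)

image vertices: (87/65, 21/13, -309/65), (-112/65, 68/13, 84/65)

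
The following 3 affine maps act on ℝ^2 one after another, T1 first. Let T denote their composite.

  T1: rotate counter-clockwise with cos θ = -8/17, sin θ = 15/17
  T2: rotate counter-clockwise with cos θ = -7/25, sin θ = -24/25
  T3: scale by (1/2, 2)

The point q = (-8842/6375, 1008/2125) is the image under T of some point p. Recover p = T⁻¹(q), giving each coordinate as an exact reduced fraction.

T1 = [-8/17 -15/17 0; 15/17 -8/17 0; 0 0 1]
T2·T1 = [416/425 -87/425 0; 87/425 416/425 0; 0 0 1]
T3·…·T1 = [208/425 -87/850 0; 174/425 832/425 0; 0 0 1]
det M = 1; M⁻¹ = [832/425 87/850 0; -174/425 208/425 0; 0 0 1]
M⁻¹ · (-8842/6375, 1008/2125)ᵀ = (-8/3, 4/5)ᵀ

p = (-8/3, 4/5)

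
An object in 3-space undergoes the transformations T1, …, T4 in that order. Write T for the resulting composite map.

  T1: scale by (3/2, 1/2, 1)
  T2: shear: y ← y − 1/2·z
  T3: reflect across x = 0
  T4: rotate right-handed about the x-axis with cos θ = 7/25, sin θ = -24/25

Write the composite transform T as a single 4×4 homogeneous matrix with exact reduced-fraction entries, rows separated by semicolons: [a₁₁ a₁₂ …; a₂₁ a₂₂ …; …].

T1 = [3/2 0 0 0; 0 1/2 0 0; 0 0 1 0; 0 0 0 1]
T2·T1 = [3/2 0 0 0; 0 1/2 -1/2 0; 0 0 1 0; 0 0 0 1]
T3·…·T1 = [-3/2 0 0 0; 0 1/2 -1/2 0; 0 0 1 0; 0 0 0 1]
T4·…·T1 = [-3/2 0 0 0; 0 7/50 41/50 0; 0 -12/25 19/25 0; 0 0 0 1]

T = [-3/2 0 0 0; 0 7/50 41/50 0; 0 -12/25 19/25 0; 0 0 0 1]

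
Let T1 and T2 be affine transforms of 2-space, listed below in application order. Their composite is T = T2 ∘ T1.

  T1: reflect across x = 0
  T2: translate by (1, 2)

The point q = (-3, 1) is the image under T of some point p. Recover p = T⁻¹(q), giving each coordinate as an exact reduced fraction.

T1 = [-1 0 0; 0 1 0; 0 0 1]
T2·T1 = [-1 0 1; 0 1 2; 0 0 1]
det M = -1; M⁻¹ = [-1 0 1; 0 1 -2; 0 0 1]
M⁻¹ · (-3, 1)ᵀ = (4, -1)ᵀ

p = (4, -1)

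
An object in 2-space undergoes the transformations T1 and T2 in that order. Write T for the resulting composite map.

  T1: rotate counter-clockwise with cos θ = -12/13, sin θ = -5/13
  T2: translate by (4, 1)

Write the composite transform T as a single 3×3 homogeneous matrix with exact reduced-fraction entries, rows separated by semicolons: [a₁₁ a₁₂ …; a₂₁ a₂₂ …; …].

T = [-12/13 5/13 4; -5/13 -12/13 1; 0 0 1]

T1 = [-12/13 5/13 0; -5/13 -12/13 0; 0 0 1]
T2·T1 = [-12/13 5/13 4; -5/13 -12/13 1; 0 0 1]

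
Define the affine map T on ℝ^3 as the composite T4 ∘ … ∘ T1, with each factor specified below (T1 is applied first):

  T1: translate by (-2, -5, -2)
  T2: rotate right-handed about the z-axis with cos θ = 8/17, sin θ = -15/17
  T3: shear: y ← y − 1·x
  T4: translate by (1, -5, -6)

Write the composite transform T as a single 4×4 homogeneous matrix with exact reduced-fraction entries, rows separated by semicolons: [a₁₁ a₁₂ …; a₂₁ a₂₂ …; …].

T1 = [1 0 0 -2; 0 1 0 -5; 0 0 1 -2; 0 0 0 1]
T2·T1 = [8/17 15/17 0 -91/17; -15/17 8/17 0 -10/17; 0 0 1 -2; 0 0 0 1]
T3·…·T1 = [8/17 15/17 0 -91/17; -23/17 -7/17 0 81/17; 0 0 1 -2; 0 0 0 1]
T4·…·T1 = [8/17 15/17 0 -74/17; -23/17 -7/17 0 -4/17; 0 0 1 -8; 0 0 0 1]

T = [8/17 15/17 0 -74/17; -23/17 -7/17 0 -4/17; 0 0 1 -8; 0 0 0 1]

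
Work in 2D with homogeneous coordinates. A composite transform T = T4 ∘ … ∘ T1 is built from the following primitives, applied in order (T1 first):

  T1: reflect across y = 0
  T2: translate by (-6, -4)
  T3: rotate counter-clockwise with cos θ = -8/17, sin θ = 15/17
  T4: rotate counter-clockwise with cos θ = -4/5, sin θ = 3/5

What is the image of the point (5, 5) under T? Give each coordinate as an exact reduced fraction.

T1 reflect across y = 0: (5, 5) → (5, -5)
T2 translate by (-6, -4): (5, -5) → (-1, -9)
T3 rotate counter-clockwise with cos θ = -8/17, sin θ = 15/17: (-1, -9) → (143/17, 57/17)
T4 rotate counter-clockwise with cos θ = -4/5, sin θ = 3/5: (143/17, 57/17) → (-743/85, 201/85)

T(p) = (-743/85, 201/85)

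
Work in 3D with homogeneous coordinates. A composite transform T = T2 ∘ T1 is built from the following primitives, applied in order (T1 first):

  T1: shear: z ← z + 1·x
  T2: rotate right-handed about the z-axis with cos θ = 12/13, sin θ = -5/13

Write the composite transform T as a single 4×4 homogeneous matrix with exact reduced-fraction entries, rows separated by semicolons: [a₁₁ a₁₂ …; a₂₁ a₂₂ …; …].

T = [12/13 5/13 0 0; -5/13 12/13 0 0; 1 0 1 0; 0 0 0 1]

T1 = [1 0 0 0; 0 1 0 0; 1 0 1 0; 0 0 0 1]
T2·T1 = [12/13 5/13 0 0; -5/13 12/13 0 0; 1 0 1 0; 0 0 0 1]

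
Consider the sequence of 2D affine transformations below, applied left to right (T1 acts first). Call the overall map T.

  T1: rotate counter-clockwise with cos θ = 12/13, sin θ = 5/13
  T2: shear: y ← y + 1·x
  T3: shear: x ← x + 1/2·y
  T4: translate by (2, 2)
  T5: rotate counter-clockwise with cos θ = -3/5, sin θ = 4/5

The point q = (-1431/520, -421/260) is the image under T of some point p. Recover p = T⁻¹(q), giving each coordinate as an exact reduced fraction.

T1 = [12/13 -5/13 0; 5/13 12/13 0; 0 0 1]
T2·T1 = [12/13 -5/13 0; 17/13 7/13 0; 0 0 1]
T3·…·T1 = [41/26 -3/26 0; 17/13 7/13 0; 0 0 1]
T4·…·T1 = [41/26 -3/26 2; 17/13 7/13 2; 0 0 1]
T5·…·T1 = [-259/130 -47/130 -14/5; 31/65 -27/65 2/5; 0 0 1]
det M = 1; M⁻¹ = [-27/65 47/130 -17/13; -31/65 -259/130 -7/13; 0 0 1]
M⁻¹ · (-1431/520, -421/260)ᵀ = (-3/4, 4)ᵀ

p = (-3/4, 4)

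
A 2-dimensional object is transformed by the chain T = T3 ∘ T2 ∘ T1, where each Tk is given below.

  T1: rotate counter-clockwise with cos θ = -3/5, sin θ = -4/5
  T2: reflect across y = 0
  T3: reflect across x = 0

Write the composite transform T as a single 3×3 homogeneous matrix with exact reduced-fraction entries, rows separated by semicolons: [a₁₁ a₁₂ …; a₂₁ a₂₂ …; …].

T = [3/5 -4/5 0; 4/5 3/5 0; 0 0 1]

T1 = [-3/5 4/5 0; -4/5 -3/5 0; 0 0 1]
T2·T1 = [-3/5 4/5 0; 4/5 3/5 0; 0 0 1]
T3·…·T1 = [3/5 -4/5 0; 4/5 3/5 0; 0 0 1]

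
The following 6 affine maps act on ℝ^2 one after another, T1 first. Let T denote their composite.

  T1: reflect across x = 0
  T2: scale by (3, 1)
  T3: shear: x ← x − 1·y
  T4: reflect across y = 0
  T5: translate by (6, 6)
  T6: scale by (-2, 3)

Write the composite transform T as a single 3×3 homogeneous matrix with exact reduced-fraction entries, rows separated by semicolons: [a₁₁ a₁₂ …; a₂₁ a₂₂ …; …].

T = [6 2 -12; 0 -3 18; 0 0 1]

T1 = [-1 0 0; 0 1 0; 0 0 1]
T2·T1 = [-3 0 0; 0 1 0; 0 0 1]
T3·…·T1 = [-3 -1 0; 0 1 0; 0 0 1]
T4·…·T1 = [-3 -1 0; 0 -1 0; 0 0 1]
T5·…·T1 = [-3 -1 6; 0 -1 6; 0 0 1]
T6·…·T1 = [6 2 -12; 0 -3 18; 0 0 1]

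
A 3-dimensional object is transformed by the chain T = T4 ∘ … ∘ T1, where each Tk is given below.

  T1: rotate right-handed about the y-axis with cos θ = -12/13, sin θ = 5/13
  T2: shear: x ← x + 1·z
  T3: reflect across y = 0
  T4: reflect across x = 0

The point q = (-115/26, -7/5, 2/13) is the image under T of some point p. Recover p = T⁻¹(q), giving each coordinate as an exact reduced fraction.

p = (-4, 7/5, 3/2)

T1 = [-12/13 0 5/13 0; 0 1 0 0; -5/13 0 -12/13 0; 0 0 0 1]
T2·T1 = [-17/13 0 -7/13 0; 0 1 0 0; -5/13 0 -12/13 0; 0 0 0 1]
T3·…·T1 = [-17/13 0 -7/13 0; 0 -1 0 0; -5/13 0 -12/13 0; 0 0 0 1]
T4·…·T1 = [17/13 0 7/13 0; 0 -1 0 0; -5/13 0 -12/13 0; 0 0 0 1]
det M = 1; M⁻¹ = [12/13 0 7/13 0; 0 -1 0 0; -5/13 0 -17/13 0; 0 0 0 1]
M⁻¹ · (-115/26, -7/5, 2/13)ᵀ = (-4, 7/5, 3/2)ᵀ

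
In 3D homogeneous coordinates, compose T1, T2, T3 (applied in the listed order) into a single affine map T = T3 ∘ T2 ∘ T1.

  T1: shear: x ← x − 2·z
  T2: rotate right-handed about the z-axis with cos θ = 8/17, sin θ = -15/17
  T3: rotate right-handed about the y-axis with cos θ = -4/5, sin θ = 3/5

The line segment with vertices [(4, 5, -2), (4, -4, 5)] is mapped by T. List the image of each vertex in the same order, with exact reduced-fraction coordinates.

image vertices: (-658/85, -80/17, -281/85), (687/85, 58/17, -16/85)

T1 shear: x ← x − 2·z: (4, 5, -2) → (8, 5, -2); (4, -4, 5) → (-6, -4, 5)
T2 rotate right-handed about the z-axis with cos θ = 8/17, sin θ = -15/17: (8, 5, -2) → (139/17, -80/17, -2); (-6, -4, 5) → (-108/17, 58/17, 5)
T3 rotate right-handed about the y-axis with cos θ = -4/5, sin θ = 3/5: (139/17, -80/17, -2) → (-658/85, -80/17, -281/85); (-108/17, 58/17, 5) → (687/85, 58/17, -16/85)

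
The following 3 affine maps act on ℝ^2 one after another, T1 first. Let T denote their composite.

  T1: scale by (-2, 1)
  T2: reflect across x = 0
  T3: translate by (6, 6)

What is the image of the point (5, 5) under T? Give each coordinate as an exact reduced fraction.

T1 scale by (-2, 1): (5, 5) → (-10, 5)
T2 reflect across x = 0: (-10, 5) → (10, 5)
T3 translate by (6, 6): (10, 5) → (16, 11)

T(p) = (16, 11)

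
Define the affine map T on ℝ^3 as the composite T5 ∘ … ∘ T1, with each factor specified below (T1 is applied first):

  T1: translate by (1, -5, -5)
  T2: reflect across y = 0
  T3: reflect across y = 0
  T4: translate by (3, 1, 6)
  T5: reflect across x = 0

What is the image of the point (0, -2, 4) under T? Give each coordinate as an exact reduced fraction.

T(p) = (-4, -6, 5)

T1 translate by (1, -5, -5): (0, -2, 4) → (1, -7, -1)
T2 reflect across y = 0: (1, -7, -1) → (1, 7, -1)
T3 reflect across y = 0: (1, 7, -1) → (1, -7, -1)
T4 translate by (3, 1, 6): (1, -7, -1) → (4, -6, 5)
T5 reflect across x = 0: (4, -6, 5) → (-4, -6, 5)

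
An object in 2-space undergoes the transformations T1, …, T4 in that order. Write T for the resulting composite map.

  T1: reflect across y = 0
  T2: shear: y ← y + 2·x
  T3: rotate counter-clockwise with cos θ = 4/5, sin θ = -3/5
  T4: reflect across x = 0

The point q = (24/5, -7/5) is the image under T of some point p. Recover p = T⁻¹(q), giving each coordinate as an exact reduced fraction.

T1 = [1 0 0; 0 -1 0; 0 0 1]
T2·T1 = [1 0 0; 2 -1 0; 0 0 1]
T3·…·T1 = [2 -3/5 0; 1 -4/5 0; 0 0 1]
T4·…·T1 = [-2 3/5 0; 1 -4/5 0; 0 0 1]
det M = 1; M⁻¹ = [-4/5 -3/5 0; -1 -2 0; 0 0 1]
M⁻¹ · (24/5, -7/5)ᵀ = (-3, -2)ᵀ

p = (-3, -2)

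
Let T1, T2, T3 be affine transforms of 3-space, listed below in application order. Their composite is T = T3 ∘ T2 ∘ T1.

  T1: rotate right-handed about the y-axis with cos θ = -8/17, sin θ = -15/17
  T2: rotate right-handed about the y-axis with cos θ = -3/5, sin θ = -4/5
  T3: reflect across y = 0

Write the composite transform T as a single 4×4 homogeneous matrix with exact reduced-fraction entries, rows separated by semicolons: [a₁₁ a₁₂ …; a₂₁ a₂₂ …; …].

T = [-36/85 0 77/85 0; 0 -1 0 0; -77/85 0 -36/85 0; 0 0 0 1]

T1 = [-8/17 0 -15/17 0; 0 1 0 0; 15/17 0 -8/17 0; 0 0 0 1]
T2·T1 = [-36/85 0 77/85 0; 0 1 0 0; -77/85 0 -36/85 0; 0 0 0 1]
T3·…·T1 = [-36/85 0 77/85 0; 0 -1 0 0; -77/85 0 -36/85 0; 0 0 0 1]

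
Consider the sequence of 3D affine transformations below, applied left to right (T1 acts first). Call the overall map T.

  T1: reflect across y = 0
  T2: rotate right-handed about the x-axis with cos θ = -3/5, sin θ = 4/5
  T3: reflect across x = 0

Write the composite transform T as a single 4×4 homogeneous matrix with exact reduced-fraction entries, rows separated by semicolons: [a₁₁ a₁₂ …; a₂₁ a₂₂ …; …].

T1 = [1 0 0 0; 0 -1 0 0; 0 0 1 0; 0 0 0 1]
T2·T1 = [1 0 0 0; 0 3/5 -4/5 0; 0 -4/5 -3/5 0; 0 0 0 1]
T3·…·T1 = [-1 0 0 0; 0 3/5 -4/5 0; 0 -4/5 -3/5 0; 0 0 0 1]

T = [-1 0 0 0; 0 3/5 -4/5 0; 0 -4/5 -3/5 0; 0 0 0 1]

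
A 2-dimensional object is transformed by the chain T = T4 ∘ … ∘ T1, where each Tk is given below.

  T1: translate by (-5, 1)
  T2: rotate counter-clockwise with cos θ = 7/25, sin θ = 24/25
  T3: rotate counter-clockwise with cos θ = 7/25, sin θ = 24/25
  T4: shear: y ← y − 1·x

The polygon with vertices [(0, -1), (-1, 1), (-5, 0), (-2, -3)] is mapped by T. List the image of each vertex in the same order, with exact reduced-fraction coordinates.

image vertices: (527/125, -863/125), (498/125, -1112/125), (4934/625, -8821/625), (4361/625, -5659/625)

T1 translate by (-5, 1): (0, -1) → (-5, 0); (-1, 1) → (-6, 2); (-5, 0) → (-10, 1); (-2, -3) → (-7, -2)
T2 rotate counter-clockwise with cos θ = 7/25, sin θ = 24/25: (-5, 0) → (-7/5, -24/5); (-6, 2) → (-18/5, -26/5); (-10, 1) → (-94/25, -233/25); (-7, -2) → (-1/25, -182/25)
T3 rotate counter-clockwise with cos θ = 7/25, sin θ = 24/25: (-7/5, -24/5) → (527/125, -336/125); (-18/5, -26/5) → (498/125, -614/125); (-94/25, -233/25) → (4934/625, -3887/625); (-1/25, -182/25) → (4361/625, -1298/625)
T4 shear: y ← y − 1·x: (527/125, -336/125) → (527/125, -863/125); (498/125, -614/125) → (498/125, -1112/125); (4934/625, -3887/625) → (4934/625, -8821/625); (4361/625, -1298/625) → (4361/625, -5659/625)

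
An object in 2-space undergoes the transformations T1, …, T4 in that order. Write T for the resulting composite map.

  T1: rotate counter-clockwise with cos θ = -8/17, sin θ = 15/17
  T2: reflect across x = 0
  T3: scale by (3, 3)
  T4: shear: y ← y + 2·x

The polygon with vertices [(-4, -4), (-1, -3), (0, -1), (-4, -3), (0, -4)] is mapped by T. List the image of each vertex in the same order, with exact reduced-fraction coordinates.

T1 rotate counter-clockwise with cos θ = -8/17, sin θ = 15/17: (-4, -4) → (92/17, -28/17); (-1, -3) → (53/17, 9/17); (0, -1) → (15/17, 8/17); (-4, -3) → (77/17, -36/17); (0, -4) → (60/17, 32/17)
T2 reflect across x = 0: (92/17, -28/17) → (-92/17, -28/17); (53/17, 9/17) → (-53/17, 9/17); (15/17, 8/17) → (-15/17, 8/17); (77/17, -36/17) → (-77/17, -36/17); (60/17, 32/17) → (-60/17, 32/17)
T3 scale by (3, 3): (-92/17, -28/17) → (-276/17, -84/17); (-53/17, 9/17) → (-159/17, 27/17); (-15/17, 8/17) → (-45/17, 24/17); (-77/17, -36/17) → (-231/17, -108/17); (-60/17, 32/17) → (-180/17, 96/17)
T4 shear: y ← y + 2·x: (-276/17, -84/17) → (-276/17, -636/17); (-159/17, 27/17) → (-159/17, -291/17); (-45/17, 24/17) → (-45/17, -66/17); (-231/17, -108/17) → (-231/17, -570/17); (-180/17, 96/17) → (-180/17, -264/17)

image vertices: (-276/17, -636/17), (-159/17, -291/17), (-45/17, -66/17), (-231/17, -570/17), (-180/17, -264/17)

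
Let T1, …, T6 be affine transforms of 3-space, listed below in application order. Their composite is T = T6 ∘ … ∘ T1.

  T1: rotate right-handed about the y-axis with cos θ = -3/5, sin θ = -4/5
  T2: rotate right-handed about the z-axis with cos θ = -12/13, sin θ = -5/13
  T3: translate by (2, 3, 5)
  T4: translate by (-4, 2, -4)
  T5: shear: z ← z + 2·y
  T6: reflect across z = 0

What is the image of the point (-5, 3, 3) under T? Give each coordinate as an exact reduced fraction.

T1 rotate right-handed about the y-axis with cos θ = -3/5, sin θ = -4/5: (-5, 3, 3) → (3/5, 3, -29/5)
T2 rotate right-handed about the z-axis with cos θ = -12/13, sin θ = -5/13: (3/5, 3, -29/5) → (3/5, -3, -29/5)
T3 translate by (2, 3, 5): (3/5, -3, -29/5) → (13/5, 0, -4/5)
T4 translate by (-4, 2, -4): (13/5, 0, -4/5) → (-7/5, 2, -24/5)
T5 shear: z ← z + 2·y: (-7/5, 2, -24/5) → (-7/5, 2, -4/5)
T6 reflect across z = 0: (-7/5, 2, -4/5) → (-7/5, 2, 4/5)

T(p) = (-7/5, 2, 4/5)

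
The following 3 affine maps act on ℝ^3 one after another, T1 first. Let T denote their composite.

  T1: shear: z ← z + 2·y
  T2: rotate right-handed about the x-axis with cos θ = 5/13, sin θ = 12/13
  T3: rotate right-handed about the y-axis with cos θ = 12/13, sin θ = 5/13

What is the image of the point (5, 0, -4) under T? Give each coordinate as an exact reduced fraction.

T(p) = (680/169, 48/13, -565/169)

T1 shear: z ← z + 2·y: (5, 0, -4) → (5, 0, -4)
T2 rotate right-handed about the x-axis with cos θ = 5/13, sin θ = 12/13: (5, 0, -4) → (5, 48/13, -20/13)
T3 rotate right-handed about the y-axis with cos θ = 12/13, sin θ = 5/13: (5, 48/13, -20/13) → (680/169, 48/13, -565/169)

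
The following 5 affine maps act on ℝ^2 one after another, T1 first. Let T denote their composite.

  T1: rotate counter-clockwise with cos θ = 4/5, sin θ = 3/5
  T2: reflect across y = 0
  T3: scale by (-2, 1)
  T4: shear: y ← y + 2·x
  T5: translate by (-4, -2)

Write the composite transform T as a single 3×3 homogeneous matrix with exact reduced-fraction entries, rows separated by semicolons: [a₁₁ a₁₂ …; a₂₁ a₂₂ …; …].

T1 = [4/5 -3/5 0; 3/5 4/5 0; 0 0 1]
T2·T1 = [4/5 -3/5 0; -3/5 -4/5 0; 0 0 1]
T3·…·T1 = [-8/5 6/5 0; -3/5 -4/5 0; 0 0 1]
T4·…·T1 = [-8/5 6/5 0; -19/5 8/5 0; 0 0 1]
T5·…·T1 = [-8/5 6/5 -4; -19/5 8/5 -2; 0 0 1]

T = [-8/5 6/5 -4; -19/5 8/5 -2; 0 0 1]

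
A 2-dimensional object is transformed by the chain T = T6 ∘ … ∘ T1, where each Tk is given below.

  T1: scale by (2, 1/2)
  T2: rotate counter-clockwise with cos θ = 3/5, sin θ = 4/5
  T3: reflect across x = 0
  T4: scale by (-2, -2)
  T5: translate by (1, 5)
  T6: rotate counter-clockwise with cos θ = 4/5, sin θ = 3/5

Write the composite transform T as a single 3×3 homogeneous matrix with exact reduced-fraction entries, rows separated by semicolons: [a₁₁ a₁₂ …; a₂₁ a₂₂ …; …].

T1 = [2 0 0; 0 1/2 0; 0 0 1]
T2·T1 = [6/5 -2/5 0; 8/5 3/10 0; 0 0 1]
T3·…·T1 = [-6/5 2/5 0; 8/5 3/10 0; 0 0 1]
T4·…·T1 = [12/5 -4/5 0; -16/5 -3/5 0; 0 0 1]
T5·…·T1 = [12/5 -4/5 1; -16/5 -3/5 5; 0 0 1]
T6·…·T1 = [96/25 -7/25 -11/5; -28/25 -24/25 23/5; 0 0 1]

T = [96/25 -7/25 -11/5; -28/25 -24/25 23/5; 0 0 1]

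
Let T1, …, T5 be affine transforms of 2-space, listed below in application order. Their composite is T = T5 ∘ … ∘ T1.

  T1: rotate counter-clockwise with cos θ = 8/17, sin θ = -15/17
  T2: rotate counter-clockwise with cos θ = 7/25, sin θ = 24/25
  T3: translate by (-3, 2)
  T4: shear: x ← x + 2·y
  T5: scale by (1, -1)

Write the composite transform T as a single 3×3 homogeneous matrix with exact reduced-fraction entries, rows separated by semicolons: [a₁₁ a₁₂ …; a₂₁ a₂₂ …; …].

T = [118/85 149/85 1; -87/425 -416/425 -2; 0 0 1]

T1 = [8/17 15/17 0; -15/17 8/17 0; 0 0 1]
T2·T1 = [416/425 -87/425 0; 87/425 416/425 0; 0 0 1]
T3·…·T1 = [416/425 -87/425 -3; 87/425 416/425 2; 0 0 1]
T4·…·T1 = [118/85 149/85 1; 87/425 416/425 2; 0 0 1]
T5·…·T1 = [118/85 149/85 1; -87/425 -416/425 -2; 0 0 1]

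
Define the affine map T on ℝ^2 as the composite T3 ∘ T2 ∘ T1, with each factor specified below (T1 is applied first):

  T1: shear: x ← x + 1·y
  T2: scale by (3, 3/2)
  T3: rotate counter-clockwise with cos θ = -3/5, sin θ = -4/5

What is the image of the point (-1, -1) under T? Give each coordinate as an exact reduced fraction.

T1 shear: x ← x + 1·y: (-1, -1) → (-2, -1)
T2 scale by (3, 3/2): (-2, -1) → (-6, -3/2)
T3 rotate counter-clockwise with cos θ = -3/5, sin θ = -4/5: (-6, -3/2) → (12/5, 57/10)

T(p) = (12/5, 57/10)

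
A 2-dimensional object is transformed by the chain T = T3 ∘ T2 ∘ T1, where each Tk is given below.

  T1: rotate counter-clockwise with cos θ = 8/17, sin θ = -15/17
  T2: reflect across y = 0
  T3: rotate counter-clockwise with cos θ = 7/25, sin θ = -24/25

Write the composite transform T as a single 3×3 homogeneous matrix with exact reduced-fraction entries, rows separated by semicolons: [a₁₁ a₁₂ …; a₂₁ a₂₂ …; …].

T1 = [8/17 15/17 0; -15/17 8/17 0; 0 0 1]
T2·T1 = [8/17 15/17 0; 15/17 -8/17 0; 0 0 1]
T3·…·T1 = [416/425 -87/425 0; -87/425 -416/425 0; 0 0 1]

T = [416/425 -87/425 0; -87/425 -416/425 0; 0 0 1]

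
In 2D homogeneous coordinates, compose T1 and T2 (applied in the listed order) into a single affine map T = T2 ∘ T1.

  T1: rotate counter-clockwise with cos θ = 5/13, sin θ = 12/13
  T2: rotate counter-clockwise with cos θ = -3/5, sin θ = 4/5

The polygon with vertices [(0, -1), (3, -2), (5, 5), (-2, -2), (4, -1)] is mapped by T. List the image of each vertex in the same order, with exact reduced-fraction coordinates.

image vertices: (-16/65, 63/65), (-17/5, 6/5), (-47/13, -79/13), (94/65, 158/65), (-268/65, -1/65)

T1 rotate counter-clockwise with cos θ = 5/13, sin θ = 12/13: (0, -1) → (12/13, -5/13); (3, -2) → (3, 2); (5, 5) → (-35/13, 85/13); (-2, -2) → (14/13, -34/13); (4, -1) → (32/13, 43/13)
T2 rotate counter-clockwise with cos θ = -3/5, sin θ = 4/5: (12/13, -5/13) → (-16/65, 63/65); (3, 2) → (-17/5, 6/5); (-35/13, 85/13) → (-47/13, -79/13); (14/13, -34/13) → (94/65, 158/65); (32/13, 43/13) → (-268/65, -1/65)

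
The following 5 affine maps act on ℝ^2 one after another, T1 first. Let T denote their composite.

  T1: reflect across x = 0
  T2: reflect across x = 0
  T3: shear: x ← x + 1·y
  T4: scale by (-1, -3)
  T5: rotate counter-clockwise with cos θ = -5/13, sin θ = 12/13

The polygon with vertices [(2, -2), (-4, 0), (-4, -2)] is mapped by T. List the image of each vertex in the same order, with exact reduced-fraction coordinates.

T1 reflect across x = 0: (2, -2) → (-2, -2); (-4, 0) → (4, 0); (-4, -2) → (4, -2)
T2 reflect across x = 0: (-2, -2) → (2, -2); (4, 0) → (-4, 0); (4, -2) → (-4, -2)
T3 shear: x ← x + 1·y: (2, -2) → (0, -2); (-4, 0) → (-4, 0); (-4, -2) → (-6, -2)
T4 scale by (-1, -3): (0, -2) → (0, 6); (-4, 0) → (4, 0); (-6, -2) → (6, 6)
T5 rotate counter-clockwise with cos θ = -5/13, sin θ = 12/13: (0, 6) → (-72/13, -30/13); (4, 0) → (-20/13, 48/13); (6, 6) → (-102/13, 42/13)

image vertices: (-72/13, -30/13), (-20/13, 48/13), (-102/13, 42/13)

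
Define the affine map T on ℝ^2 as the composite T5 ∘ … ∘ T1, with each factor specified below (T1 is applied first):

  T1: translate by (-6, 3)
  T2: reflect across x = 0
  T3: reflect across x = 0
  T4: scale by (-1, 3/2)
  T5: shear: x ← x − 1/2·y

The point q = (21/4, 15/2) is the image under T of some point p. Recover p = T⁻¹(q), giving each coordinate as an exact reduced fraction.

p = (-3, 2)

T1 = [1 0 -6; 0 1 3; 0 0 1]
T2·T1 = [-1 0 6; 0 1 3; 0 0 1]
T3·…·T1 = [1 0 -6; 0 1 3; 0 0 1]
T4·…·T1 = [-1 0 6; 0 3/2 9/2; 0 0 1]
T5·…·T1 = [-1 -3/4 15/4; 0 3/2 9/2; 0 0 1]
det M = -3/2; M⁻¹ = [-1 -1/2 6; 0 2/3 -3; 0 0 1]
M⁻¹ · (21/4, 15/2)ᵀ = (-3, 2)ᵀ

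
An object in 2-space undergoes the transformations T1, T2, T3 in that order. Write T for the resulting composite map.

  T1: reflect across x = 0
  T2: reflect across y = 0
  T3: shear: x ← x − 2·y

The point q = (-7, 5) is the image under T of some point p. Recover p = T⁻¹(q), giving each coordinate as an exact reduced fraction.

p = (-3, -5)

T1 = [-1 0 0; 0 1 0; 0 0 1]
T2·T1 = [-1 0 0; 0 -1 0; 0 0 1]
T3·…·T1 = [-1 2 0; 0 -1 0; 0 0 1]
det M = 1; M⁻¹ = [-1 -2 0; 0 -1 0; 0 0 1]
M⁻¹ · (-7, 5)ᵀ = (-3, -5)ᵀ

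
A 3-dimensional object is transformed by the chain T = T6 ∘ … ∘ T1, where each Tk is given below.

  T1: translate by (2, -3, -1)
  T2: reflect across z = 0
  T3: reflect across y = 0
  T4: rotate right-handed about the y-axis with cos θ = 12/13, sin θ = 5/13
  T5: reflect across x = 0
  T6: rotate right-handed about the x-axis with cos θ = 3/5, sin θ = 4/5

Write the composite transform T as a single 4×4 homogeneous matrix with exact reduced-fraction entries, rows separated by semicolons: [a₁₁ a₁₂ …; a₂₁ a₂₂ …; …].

T1 = [1 0 0 2; 0 1 0 -3; 0 0 1 -1; 0 0 0 1]
T2·T1 = [1 0 0 2; 0 1 0 -3; 0 0 -1 1; 0 0 0 1]
T3·…·T1 = [1 0 0 2; 0 -1 0 3; 0 0 -1 1; 0 0 0 1]
T4·…·T1 = [12/13 0 -5/13 29/13; 0 -1 0 3; -5/13 0 -12/13 2/13; 0 0 0 1]
T5·…·T1 = [-12/13 0 5/13 -29/13; 0 -1 0 3; -5/13 0 -12/13 2/13; 0 0 0 1]
T6·…·T1 = [-12/13 0 5/13 -29/13; 4/13 -3/5 48/65 109/65; -3/13 -4/5 -36/65 162/65; 0 0 0 1]

T = [-12/13 0 5/13 -29/13; 4/13 -3/5 48/65 109/65; -3/13 -4/5 -36/65 162/65; 0 0 0 1]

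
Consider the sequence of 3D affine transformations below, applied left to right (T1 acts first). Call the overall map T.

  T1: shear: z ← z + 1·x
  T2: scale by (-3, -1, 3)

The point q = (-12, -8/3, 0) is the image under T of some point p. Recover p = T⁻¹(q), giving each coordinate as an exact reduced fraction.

p = (4, 8/3, -4)

T1 = [1 0 0 0; 0 1 0 0; 1 0 1 0; 0 0 0 1]
T2·T1 = [-3 0 0 0; 0 -1 0 0; 3 0 3 0; 0 0 0 1]
det M = 9; M⁻¹ = [-1/3 0 0 0; 0 -1 0 0; 1/3 0 1/3 0; 0 0 0 1]
M⁻¹ · (-12, -8/3, 0)ᵀ = (4, 8/3, -4)ᵀ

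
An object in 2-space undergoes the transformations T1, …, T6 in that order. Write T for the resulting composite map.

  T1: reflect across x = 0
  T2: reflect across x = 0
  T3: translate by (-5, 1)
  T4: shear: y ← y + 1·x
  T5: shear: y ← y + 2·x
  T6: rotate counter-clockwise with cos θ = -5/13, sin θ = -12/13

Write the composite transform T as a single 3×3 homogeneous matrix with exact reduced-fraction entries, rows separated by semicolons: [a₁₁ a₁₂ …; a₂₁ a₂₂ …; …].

T = [31/13 12/13 -11; -27/13 -5/13 10; 0 0 1]

T1 = [-1 0 0; 0 1 0; 0 0 1]
T2·T1 = [1 0 0; 0 1 0; 0 0 1]
T3·…·T1 = [1 0 -5; 0 1 1; 0 0 1]
T4·…·T1 = [1 0 -5; 1 1 -4; 0 0 1]
T5·…·T1 = [1 0 -5; 3 1 -14; 0 0 1]
T6·…·T1 = [31/13 12/13 -11; -27/13 -5/13 10; 0 0 1]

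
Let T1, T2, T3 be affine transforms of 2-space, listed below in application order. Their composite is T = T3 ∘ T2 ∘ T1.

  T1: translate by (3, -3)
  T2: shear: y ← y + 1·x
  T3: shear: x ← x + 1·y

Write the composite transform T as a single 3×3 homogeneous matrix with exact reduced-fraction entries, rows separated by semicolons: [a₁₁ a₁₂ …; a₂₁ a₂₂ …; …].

T1 = [1 0 3; 0 1 -3; 0 0 1]
T2·T1 = [1 0 3; 1 1 0; 0 0 1]
T3·…·T1 = [2 1 3; 1 1 0; 0 0 1]

T = [2 1 3; 1 1 0; 0 0 1]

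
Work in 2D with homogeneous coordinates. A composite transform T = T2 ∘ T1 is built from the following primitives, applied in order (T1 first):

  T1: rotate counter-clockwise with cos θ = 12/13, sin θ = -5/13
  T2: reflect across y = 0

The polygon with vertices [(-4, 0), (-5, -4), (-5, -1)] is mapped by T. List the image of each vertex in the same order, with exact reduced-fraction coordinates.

image vertices: (-48/13, -20/13), (-80/13, 23/13), (-5, -1)

T1 rotate counter-clockwise with cos θ = 12/13, sin θ = -5/13: (-4, 0) → (-48/13, 20/13); (-5, -4) → (-80/13, -23/13); (-5, -1) → (-5, 1)
T2 reflect across y = 0: (-48/13, 20/13) → (-48/13, -20/13); (-80/13, -23/13) → (-80/13, 23/13); (-5, 1) → (-5, -1)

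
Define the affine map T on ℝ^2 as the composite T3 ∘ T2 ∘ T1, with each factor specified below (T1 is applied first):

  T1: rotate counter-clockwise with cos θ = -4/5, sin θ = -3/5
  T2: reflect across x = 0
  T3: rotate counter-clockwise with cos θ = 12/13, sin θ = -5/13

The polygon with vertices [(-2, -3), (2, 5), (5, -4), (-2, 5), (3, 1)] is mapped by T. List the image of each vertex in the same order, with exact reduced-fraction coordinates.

T1 rotate counter-clockwise with cos θ = -4/5, sin θ = -3/5: (-2, -3) → (-1/5, 18/5); (2, 5) → (7/5, -26/5); (5, -4) → (-32/5, 1/5); (-2, 5) → (23/5, -14/5); (3, 1) → (-9/5, -13/5)
T2 reflect across x = 0: (-1/5, 18/5) → (1/5, 18/5); (7/5, -26/5) → (-7/5, -26/5); (-32/5, 1/5) → (32/5, 1/5); (23/5, -14/5) → (-23/5, -14/5); (-9/5, -13/5) → (9/5, -13/5)
T3 rotate counter-clockwise with cos θ = 12/13, sin θ = -5/13: (1/5, 18/5) → (102/65, 211/65); (-7/5, -26/5) → (-214/65, -277/65); (32/5, 1/5) → (389/65, -148/65); (-23/5, -14/5) → (-346/65, -53/65); (9/5, -13/5) → (43/65, -201/65)

image vertices: (102/65, 211/65), (-214/65, -277/65), (389/65, -148/65), (-346/65, -53/65), (43/65, -201/65)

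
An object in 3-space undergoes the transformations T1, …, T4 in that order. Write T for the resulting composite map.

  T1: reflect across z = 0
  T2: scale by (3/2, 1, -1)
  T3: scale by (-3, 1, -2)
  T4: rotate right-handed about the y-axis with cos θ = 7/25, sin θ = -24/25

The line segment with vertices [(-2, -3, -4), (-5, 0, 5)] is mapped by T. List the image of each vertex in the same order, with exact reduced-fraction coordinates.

T1 reflect across z = 0: (-2, -3, -4) → (-2, -3, 4); (-5, 0, 5) → (-5, 0, -5)
T2 scale by (3/2, 1, -1): (-2, -3, 4) → (-3, -3, -4); (-5, 0, -5) → (-15/2, 0, 5)
T3 scale by (-3, 1, -2): (-3, -3, -4) → (9, -3, 8); (-15/2, 0, 5) → (45/2, 0, -10)
T4 rotate right-handed about the y-axis with cos θ = 7/25, sin θ = -24/25: (9, -3, 8) → (-129/25, -3, 272/25); (45/2, 0, -10) → (159/10, 0, 94/5)

image vertices: (-129/25, -3, 272/25), (159/10, 0, 94/5)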